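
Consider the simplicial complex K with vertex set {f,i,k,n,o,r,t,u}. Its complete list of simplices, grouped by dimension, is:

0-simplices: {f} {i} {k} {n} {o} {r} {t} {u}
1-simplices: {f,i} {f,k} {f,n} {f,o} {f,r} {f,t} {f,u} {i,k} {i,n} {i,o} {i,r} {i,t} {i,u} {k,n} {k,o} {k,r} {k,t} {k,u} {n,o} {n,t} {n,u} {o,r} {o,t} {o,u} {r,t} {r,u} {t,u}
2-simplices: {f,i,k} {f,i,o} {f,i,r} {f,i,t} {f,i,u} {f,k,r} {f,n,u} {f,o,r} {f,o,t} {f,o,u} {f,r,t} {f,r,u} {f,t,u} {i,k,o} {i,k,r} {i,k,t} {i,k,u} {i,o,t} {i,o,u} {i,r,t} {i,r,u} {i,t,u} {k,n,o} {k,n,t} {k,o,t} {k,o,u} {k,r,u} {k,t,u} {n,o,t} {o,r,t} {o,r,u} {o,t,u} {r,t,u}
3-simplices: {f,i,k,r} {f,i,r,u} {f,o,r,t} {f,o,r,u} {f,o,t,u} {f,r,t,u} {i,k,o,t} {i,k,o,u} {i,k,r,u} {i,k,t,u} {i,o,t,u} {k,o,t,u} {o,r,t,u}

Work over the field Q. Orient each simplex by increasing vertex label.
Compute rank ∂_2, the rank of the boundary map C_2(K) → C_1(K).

n_0=8 n_1=27 n_2=33 n_3=13  [Q]
∂1: piv[fi,fk,fn,fo,fr,ft,fu] rk=7  ker:ik,in,io,ir,it,iu,kn,ko,kr,kt,ku,no,nt,nu,or,ot,ou,rt,ru,tu
∂2: piv[fik,fio,fir,fit,fiu,fkr,fnu,for,fot,fou,frt,fru,ftu,iko,ikt,iku,kno,knt] rk=18  ker:ikr,iot,iou,irt,iru,itu,kot,kou,kru,ktu,not,ort,oru,otu,rtu
∂3: piv[fikr,firu,fort,foru,fotu,frtu,ikot,ikou,ikru,iktu,iotu] rk=11  ker:kotu,ortu
rk∂_2=18

rank∂_2=18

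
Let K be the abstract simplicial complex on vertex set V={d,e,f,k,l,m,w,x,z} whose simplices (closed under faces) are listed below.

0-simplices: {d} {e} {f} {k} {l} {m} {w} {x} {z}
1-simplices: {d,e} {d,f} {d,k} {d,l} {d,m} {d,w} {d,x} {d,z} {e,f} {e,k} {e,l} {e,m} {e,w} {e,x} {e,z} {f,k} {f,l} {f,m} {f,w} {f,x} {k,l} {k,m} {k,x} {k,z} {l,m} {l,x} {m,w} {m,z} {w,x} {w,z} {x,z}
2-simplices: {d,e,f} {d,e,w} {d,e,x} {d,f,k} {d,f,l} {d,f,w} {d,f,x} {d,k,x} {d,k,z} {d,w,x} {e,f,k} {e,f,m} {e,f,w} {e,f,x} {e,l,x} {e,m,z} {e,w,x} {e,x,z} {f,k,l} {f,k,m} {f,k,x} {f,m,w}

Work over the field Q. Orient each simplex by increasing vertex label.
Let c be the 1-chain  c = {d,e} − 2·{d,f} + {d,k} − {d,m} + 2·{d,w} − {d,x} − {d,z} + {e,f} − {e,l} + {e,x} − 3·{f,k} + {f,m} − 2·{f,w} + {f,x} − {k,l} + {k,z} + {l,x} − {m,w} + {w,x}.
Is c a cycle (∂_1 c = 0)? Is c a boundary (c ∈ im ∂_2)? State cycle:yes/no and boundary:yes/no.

n_0=9 n_1=31 n_2=22  [Q]
∂1: piv[de,df,dk,dl,dm,dw,dx,dz] rk=8  ker:ef,ek,el,em,ew,ex,ez,fk,fl,fm,fw,fx,kl,km,kx,kz,lm,lx,mw,mz,wx,wz,xz
∂2: piv[def,dew,dex,dfk,dfl,dfw,dfx,dkx,dkz,dwx,efk,efm,elx,emz,exz,fkl,fkm,fmw] rk=18  ker:efw,efx,ewx,fkx
∂1c = {d} + 2·{f} − 2·{k} − 3·{l} + {m} − 2·{w} + 3·{x}

cycle:no boundary:no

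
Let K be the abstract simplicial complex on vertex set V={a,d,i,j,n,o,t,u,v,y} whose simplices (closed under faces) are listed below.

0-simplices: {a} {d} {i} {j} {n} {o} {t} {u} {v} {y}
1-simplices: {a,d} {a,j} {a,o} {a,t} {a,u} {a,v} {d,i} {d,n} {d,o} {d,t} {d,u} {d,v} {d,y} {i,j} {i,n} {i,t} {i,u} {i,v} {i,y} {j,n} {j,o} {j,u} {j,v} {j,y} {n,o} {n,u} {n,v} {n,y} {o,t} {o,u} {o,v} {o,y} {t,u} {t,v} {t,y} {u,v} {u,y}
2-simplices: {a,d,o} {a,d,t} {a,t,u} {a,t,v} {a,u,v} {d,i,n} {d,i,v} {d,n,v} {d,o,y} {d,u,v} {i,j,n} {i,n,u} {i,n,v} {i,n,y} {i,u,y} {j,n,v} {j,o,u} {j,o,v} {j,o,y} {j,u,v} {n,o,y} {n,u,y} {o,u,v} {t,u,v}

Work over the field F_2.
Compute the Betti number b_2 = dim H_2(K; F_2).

n_0=10 n_1=37 n_2=24  [Z2]
∂1: piv[ad,aj,ao,at,au,av,di,dn,dy] rk=9  ker:do,dt,du,dv,ij,in,it,iu,iv,iy,jn,jo,ju,jv,jy,no,nu,nv,ny,ot,ou,ov,oy,tu,tv,ty,uv,uy
∂2: piv[ado,adt,atu,atv,auv,din,div,dnv,doy,duv,ijn,inu,iny,iuy,jnv,jou,jov,joy,juv,noy] rk=20  ker:inv,nuy,ouv,tuv
b_2=(24−20)−0=4

b_2=4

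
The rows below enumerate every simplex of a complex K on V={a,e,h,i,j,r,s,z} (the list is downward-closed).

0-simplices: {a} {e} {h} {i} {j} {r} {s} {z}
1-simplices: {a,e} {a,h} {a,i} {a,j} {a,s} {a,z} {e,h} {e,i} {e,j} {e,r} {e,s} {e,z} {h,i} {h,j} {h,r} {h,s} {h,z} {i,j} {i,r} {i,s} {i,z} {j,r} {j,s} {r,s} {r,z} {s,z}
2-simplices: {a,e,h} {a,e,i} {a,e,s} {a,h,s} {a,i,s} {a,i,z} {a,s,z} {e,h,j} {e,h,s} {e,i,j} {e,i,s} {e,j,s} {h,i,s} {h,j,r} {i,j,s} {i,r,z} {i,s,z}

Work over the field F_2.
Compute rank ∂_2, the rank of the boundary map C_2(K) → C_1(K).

n_0=8 n_1=26 n_2=17  [Z2]
∂1: piv[ae,ah,ai,aj,as,az,er] rk=7  ker:eh,ei,ej,es,ez,hi,hj,hr,hs,hz,ij,ir,is,iz,jr,js,rs,rz,sz
∂2: piv[aeh,aei,aes,ahs,ais,aiz,asz,ehj,eij,ejs,his,hjr,irz] rk=13  ker:ehs,eis,ijs,isz
rk∂_2=13

rank∂_2=13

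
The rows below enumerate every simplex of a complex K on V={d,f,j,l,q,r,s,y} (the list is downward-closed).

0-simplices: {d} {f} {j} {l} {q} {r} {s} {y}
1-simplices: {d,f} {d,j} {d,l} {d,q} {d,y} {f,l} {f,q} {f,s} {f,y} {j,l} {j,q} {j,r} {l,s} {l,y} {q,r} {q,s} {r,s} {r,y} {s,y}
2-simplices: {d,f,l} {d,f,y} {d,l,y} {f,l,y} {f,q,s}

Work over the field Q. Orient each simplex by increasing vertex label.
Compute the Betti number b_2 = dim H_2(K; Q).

b_2=1

n_0=8 n_1=19 n_2=5  [Q]
∂1: piv[df,dj,dl,dq,dy,fs,jr] rk=7  ker:fl,fq,fy,jl,jq,ls,ly,qr,qs,rs,ry,sy
∂2: piv[dfl,dfy,dly,fqs] rk=4  ker:fly
b_2=(5−4)−0=1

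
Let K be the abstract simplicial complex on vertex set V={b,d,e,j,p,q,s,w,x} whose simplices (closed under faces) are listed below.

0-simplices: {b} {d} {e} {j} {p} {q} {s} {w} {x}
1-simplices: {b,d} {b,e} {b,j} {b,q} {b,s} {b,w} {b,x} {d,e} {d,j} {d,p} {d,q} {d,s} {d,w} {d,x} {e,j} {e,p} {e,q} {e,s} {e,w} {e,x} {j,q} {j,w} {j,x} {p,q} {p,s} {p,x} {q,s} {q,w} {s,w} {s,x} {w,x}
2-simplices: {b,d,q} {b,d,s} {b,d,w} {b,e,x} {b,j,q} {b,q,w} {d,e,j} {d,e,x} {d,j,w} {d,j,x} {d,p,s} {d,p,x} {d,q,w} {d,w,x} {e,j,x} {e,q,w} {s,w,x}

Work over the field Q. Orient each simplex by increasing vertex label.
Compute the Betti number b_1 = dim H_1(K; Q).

n_0=9 n_1=31 n_2=17  [Q]
∂1: piv[bd,be,bj,bq,bs,bw,bx,dp] rk=8  ker:de,dj,dq,ds,dw,dx,ej,ep,eq,es,ew,ex,jq,jw,jx,pq,ps,px,qs,qw,sw,sx,wx
∂2: piv[bdq,bds,bdw,bex,bjq,bqw,dej,dex,djw,djx,dps,dpx,dwx,eqw,swx] rk=15  ker:dqw,ejx
b_1=(31−8)−15=8

b_1=8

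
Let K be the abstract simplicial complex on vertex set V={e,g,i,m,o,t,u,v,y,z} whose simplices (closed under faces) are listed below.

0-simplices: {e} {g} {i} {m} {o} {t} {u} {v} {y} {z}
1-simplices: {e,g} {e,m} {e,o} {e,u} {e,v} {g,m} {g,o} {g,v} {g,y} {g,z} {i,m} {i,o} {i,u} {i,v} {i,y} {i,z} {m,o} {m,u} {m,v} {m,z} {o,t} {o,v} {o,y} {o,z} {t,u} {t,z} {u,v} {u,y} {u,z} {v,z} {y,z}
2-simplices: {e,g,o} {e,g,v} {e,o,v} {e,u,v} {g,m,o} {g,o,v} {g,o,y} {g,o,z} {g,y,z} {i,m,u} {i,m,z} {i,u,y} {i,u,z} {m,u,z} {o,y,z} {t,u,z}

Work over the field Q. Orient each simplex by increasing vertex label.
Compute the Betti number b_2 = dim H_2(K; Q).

b_2=3

n_0=10 n_1=31 n_2=16  [Q]
∂1: piv[eg,em,eo,eu,ev,gy,gz,im,ot] rk=9  ker:gm,go,gv,io,iu,iv,iy,iz,mo,mu,mv,mz,ov,oy,oz,tu,tz,uv,uy,uz,vz,yz
∂2: piv[ego,egv,eov,euv,gmo,goy,goz,gyz,imu,imz,iuy,iuz,tuz] rk=13  ker:gov,muz,oyz
b_2=(16−13)−0=3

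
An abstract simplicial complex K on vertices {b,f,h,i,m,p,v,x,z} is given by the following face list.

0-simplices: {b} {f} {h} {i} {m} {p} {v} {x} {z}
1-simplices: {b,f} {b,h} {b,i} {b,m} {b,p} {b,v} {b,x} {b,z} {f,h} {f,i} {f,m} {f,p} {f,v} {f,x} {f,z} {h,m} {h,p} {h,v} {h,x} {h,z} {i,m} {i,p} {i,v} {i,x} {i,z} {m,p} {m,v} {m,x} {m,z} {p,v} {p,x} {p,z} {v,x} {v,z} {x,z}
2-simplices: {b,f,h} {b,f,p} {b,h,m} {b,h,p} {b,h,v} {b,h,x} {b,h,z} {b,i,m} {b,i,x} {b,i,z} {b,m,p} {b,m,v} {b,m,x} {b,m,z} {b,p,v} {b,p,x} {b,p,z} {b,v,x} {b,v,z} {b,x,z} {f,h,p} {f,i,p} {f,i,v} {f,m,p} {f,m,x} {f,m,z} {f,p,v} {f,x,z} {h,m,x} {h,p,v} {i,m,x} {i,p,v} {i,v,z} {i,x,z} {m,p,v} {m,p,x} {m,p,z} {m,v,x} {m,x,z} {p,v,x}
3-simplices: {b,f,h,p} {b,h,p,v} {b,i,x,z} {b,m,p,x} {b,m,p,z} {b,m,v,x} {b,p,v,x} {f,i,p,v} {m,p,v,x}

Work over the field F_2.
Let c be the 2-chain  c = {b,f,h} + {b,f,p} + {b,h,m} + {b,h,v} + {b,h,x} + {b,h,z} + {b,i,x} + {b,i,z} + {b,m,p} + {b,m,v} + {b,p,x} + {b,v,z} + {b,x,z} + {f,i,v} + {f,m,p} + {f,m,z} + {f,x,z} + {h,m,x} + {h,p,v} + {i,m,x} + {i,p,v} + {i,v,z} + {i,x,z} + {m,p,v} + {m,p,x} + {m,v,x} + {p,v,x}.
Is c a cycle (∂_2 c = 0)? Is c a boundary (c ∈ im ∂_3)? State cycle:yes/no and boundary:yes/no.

cycle:no boundary:no

n_0=9 n_1=35 n_2=40 n_3=9  [Z2]
∂1: piv[bf,bh,bi,bm,bp,bv,bx,bz] rk=8  ker:fh,fi,fm,fp,fv,fx,fz,hm,hp,hv,hx,hz,im,ip,iv,ix,iz,mp,mv,mx,mz,pv,px,pz,vx,vz,xz
∂2: piv[bfh,bfp,bhm,bhp,bhv,bhx,bhz,bim,bix,biz,bmp,bmv,bmx,bmz,bpv,bpx,bpz,bvx,bvz,bxz,fip,fiv,fmp,fmx,fmz,fpv,ivz] rk=27  ker:fhp,fxz,hmx,hpv,imx,ipv,ixz,mpv,mpx,mpz,mvx,mxz,pvx
∂3: piv[bfhp,bhpv,bixz,bmpx,bmpz,bmvx,bpvx,fipv,mpvx] rk=9
∂2c = {b,h} + {b,m} + {b,p} + {b,v} + {f,h} + {f,i} + {f,v} + {f,x} + {h,p} + {h,z} + {i,m} + {i,p} + {i,v} + {i,x} + {i,z} + {m,v} + {m,z} + {p,x} + {x,z}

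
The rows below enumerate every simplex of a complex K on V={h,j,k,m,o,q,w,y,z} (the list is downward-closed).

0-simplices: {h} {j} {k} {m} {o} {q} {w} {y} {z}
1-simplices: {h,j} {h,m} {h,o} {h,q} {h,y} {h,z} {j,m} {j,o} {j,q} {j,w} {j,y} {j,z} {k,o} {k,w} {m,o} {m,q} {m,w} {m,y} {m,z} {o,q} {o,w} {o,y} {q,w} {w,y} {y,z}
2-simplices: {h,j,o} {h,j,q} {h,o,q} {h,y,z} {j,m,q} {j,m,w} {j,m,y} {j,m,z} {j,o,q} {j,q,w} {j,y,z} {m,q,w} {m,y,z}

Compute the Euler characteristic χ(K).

χ(K)=-3

n_0=9 n_1=25 n_2=13
χ=+9−25+13=-3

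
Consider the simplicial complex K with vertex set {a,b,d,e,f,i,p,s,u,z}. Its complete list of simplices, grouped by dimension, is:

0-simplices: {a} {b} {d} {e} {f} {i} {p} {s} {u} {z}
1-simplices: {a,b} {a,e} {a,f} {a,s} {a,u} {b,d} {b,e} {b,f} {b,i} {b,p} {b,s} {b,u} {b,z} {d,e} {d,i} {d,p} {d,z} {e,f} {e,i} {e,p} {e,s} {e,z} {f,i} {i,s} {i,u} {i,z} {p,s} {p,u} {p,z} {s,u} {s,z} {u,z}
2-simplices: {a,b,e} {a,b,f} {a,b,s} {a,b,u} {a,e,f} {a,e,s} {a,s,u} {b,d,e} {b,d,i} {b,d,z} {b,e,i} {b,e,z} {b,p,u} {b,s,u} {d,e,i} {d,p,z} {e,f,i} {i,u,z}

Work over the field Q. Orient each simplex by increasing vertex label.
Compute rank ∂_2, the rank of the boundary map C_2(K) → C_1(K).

rank∂_2=16

n_0=10 n_1=32 n_2=18  [Q]
∂1: piv[ab,ae,af,as,au,bd,bi,bp,bz] rk=9  ker:be,bf,bs,bu,de,di,dp,dz,ef,ei,ep,es,ez,fi,is,iu,iz,ps,pu,pz,su,sz,uz
∂2: piv[abe,abf,abs,abu,aef,aes,asu,bde,bdi,bdz,bei,bez,bpu,dpz,efi,iuz] rk=16  ker:bsu,dei
rk∂_2=16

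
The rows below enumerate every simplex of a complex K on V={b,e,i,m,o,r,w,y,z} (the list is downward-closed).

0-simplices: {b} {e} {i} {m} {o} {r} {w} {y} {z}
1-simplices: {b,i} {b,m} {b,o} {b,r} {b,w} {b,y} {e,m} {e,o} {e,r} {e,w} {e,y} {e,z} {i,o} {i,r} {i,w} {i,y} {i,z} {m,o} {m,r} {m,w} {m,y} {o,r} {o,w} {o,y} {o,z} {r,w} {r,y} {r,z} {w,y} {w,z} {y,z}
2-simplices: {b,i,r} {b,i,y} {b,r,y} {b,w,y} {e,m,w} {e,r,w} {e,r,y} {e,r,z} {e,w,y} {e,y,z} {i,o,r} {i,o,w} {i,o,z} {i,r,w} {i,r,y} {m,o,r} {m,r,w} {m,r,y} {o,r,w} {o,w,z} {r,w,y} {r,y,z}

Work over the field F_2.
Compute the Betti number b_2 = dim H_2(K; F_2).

b_2=4

n_0=9 n_1=31 n_2=22  [Z2]
∂1: piv[bi,bm,bo,br,bw,by,em,ez] rk=8  ker:eo,er,ew,ey,io,ir,iw,iy,iz,mo,mr,mw,my,or,ow,oy,oz,rw,ry,rz,wy,wz,yz
∂2: piv[bir,biy,bry,bwy,emw,erw,ery,erz,ewy,eyz,ior,iow,ioz,irw,mor,mrw,mry,owz] rk=18  ker:iry,orw,rwy,ryz
b_2=(22−18)−0=4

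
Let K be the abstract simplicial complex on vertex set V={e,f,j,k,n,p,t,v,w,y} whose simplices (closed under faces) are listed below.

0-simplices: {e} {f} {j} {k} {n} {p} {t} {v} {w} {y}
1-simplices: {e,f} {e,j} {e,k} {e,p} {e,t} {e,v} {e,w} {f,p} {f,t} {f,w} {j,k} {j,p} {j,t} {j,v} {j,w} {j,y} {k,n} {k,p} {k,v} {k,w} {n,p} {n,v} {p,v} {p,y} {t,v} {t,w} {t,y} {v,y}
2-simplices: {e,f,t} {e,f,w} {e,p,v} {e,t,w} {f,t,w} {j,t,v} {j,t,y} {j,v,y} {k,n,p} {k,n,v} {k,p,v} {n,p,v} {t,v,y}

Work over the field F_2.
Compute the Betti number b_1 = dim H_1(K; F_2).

n_0=10 n_1=28 n_2=13  [Z2]
∂1: piv[ef,ej,ek,ep,et,ev,ew,jy,kn] rk=9  ker:fp,ft,fw,jk,jp,jt,jv,jw,kp,kv,kw,np,nv,pv,py,tv,tw,ty,vy
∂2: piv[eft,efw,epv,etw,jtv,jty,jvy,knp,knv,kpv] rk=10  ker:ftw,npv,tvy
b_1=(28−9)−10=9

b_1=9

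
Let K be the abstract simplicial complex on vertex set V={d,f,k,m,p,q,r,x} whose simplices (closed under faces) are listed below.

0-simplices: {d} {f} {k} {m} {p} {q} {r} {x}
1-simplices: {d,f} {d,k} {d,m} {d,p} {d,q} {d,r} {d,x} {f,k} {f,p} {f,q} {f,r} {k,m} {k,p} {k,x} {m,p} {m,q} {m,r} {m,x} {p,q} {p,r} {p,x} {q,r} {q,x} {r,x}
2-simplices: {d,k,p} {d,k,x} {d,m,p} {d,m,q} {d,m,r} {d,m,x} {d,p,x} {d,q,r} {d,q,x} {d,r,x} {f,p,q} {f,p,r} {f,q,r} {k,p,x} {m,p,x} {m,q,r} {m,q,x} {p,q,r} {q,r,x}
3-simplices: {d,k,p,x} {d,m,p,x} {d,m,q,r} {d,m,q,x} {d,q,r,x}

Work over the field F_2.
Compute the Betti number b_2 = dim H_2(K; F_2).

b_2=1

n_0=8 n_1=24 n_2=19 n_3=5  [Z2]
∂1: piv[df,dk,dm,dp,dq,dr,dx] rk=7  ker:fk,fp,fq,fr,km,kp,kx,mp,mq,mr,mx,pq,pr,px,qr,qx,rx
∂2: piv[dkp,dkx,dmp,dmq,dmr,dmx,dpx,dqr,dqx,drx,fpq,fpr,fqr] rk=13  ker:kpx,mpx,mqr,mqx,pqr,qrx
∂3: piv[dkpx,dmpx,dmqr,dmqx,dqrx] rk=5
b_2=(19−13)−5=1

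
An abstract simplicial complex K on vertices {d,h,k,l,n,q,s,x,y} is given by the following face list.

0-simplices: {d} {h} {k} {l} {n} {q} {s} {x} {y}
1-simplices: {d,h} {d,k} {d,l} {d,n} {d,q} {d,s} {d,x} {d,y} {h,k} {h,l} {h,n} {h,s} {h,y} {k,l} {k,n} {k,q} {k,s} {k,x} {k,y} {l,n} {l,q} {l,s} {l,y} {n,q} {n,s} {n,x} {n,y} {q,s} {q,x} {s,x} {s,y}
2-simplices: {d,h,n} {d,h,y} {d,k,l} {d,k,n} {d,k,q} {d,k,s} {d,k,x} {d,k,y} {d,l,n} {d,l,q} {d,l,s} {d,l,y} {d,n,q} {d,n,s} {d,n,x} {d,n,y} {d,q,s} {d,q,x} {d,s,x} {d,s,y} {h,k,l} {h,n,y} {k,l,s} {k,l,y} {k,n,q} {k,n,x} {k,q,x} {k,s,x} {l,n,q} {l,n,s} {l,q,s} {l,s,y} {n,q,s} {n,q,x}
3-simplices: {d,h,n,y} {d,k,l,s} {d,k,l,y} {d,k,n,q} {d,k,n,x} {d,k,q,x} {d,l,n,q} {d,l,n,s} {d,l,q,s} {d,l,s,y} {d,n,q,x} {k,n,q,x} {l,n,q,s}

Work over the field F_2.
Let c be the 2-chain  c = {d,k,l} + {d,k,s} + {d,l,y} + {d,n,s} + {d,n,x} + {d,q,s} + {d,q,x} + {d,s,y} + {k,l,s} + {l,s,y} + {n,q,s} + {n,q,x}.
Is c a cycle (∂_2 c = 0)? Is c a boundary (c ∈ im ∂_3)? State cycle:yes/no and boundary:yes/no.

n_0=9 n_1=31 n_2=34 n_3=13  [Z2]
∂1: piv[dh,dk,dl,dn,dq,ds,dx,dy] rk=8  ker:hk,hl,hn,hs,hy,kl,kn,kq,ks,kx,ky,ln,lq,ls,ly,nq,ns,nx,ny,qs,qx,sx,sy
∂2: piv[dhn,dhy,dkl,dkn,dkq,dks,dkx,dky,dln,dlq,dls,dly,dnq,dns,dnx,dny,dqs,dqx,dsx,dsy,hkl] rk=21  ker:hny,kls,kly,knq,knx,kqx,ksx,lnq,lns,lqs,lsy,nqs,nqx
∂3: piv[dhny,dkls,dkly,dknq,dknx,dkqx,dlnq,dlns,dlqs,dlsy,dnqx,lnqs] rk=12  ker:knqx
∂2c = 0
c vs im∂3: reduces to 0 ⇒ boundary

cycle:yes boundary:yes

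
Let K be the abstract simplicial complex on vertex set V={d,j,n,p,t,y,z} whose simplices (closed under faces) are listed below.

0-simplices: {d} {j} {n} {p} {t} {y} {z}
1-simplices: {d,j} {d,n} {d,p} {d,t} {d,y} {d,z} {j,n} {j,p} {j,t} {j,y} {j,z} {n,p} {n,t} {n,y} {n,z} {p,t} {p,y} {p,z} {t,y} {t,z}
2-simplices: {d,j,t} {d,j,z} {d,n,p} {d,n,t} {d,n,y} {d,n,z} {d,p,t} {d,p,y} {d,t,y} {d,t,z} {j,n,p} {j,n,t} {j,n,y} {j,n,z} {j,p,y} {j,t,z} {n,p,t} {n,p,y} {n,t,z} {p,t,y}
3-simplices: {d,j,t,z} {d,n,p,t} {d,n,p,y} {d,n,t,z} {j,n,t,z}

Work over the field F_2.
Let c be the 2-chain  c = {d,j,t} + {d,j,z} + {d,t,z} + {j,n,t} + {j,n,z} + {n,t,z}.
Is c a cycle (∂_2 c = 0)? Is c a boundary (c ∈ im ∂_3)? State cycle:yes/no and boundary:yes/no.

n_0=7 n_1=20 n_2=20 n_3=5  [Z2]
∂1: piv[dj,dn,dp,dt,dy,dz] rk=6  ker:jn,jp,jt,jy,jz,np,nt,ny,nz,pt,py,pz,ty,tz
∂2: piv[djt,djz,dnp,dnt,dny,dnz,dpt,dpy,dty,dtz,jnp,jnt,jny] rk=13  ker:jnz,jpy,jtz,npt,npy,ntz,pty
∂3: piv[djtz,dnpt,dnpy,dntz,jntz] rk=5
∂2c = 0
c vs im∂3: reduces to 0 ⇒ boundary

cycle:yes boundary:yes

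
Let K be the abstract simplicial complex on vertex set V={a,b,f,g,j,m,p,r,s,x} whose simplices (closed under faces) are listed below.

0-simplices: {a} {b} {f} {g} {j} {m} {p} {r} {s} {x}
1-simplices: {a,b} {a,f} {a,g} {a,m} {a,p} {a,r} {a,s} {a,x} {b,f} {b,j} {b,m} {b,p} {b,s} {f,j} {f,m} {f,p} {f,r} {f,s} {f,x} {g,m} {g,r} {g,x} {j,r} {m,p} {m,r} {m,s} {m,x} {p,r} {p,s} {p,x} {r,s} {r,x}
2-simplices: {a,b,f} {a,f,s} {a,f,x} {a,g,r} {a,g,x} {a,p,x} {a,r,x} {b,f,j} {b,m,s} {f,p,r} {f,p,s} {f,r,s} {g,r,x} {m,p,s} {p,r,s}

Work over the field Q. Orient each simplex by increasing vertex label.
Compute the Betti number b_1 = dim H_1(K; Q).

n_0=10 n_1=32 n_2=15  [Q]
∂1: piv[ab,af,ag,am,ap,ar,as,ax,bj] rk=9  ker:bf,bm,bp,bs,fj,fm,fp,fr,fs,fx,gm,gr,gx,jr,mp,mr,ms,mx,pr,ps,px,rs,rx
∂2: piv[abf,afs,afx,agr,agx,apx,arx,bfj,bms,fpr,fps,frs,mps] rk=13  ker:grx,prs
b_1=(32−9)−13=10

b_1=10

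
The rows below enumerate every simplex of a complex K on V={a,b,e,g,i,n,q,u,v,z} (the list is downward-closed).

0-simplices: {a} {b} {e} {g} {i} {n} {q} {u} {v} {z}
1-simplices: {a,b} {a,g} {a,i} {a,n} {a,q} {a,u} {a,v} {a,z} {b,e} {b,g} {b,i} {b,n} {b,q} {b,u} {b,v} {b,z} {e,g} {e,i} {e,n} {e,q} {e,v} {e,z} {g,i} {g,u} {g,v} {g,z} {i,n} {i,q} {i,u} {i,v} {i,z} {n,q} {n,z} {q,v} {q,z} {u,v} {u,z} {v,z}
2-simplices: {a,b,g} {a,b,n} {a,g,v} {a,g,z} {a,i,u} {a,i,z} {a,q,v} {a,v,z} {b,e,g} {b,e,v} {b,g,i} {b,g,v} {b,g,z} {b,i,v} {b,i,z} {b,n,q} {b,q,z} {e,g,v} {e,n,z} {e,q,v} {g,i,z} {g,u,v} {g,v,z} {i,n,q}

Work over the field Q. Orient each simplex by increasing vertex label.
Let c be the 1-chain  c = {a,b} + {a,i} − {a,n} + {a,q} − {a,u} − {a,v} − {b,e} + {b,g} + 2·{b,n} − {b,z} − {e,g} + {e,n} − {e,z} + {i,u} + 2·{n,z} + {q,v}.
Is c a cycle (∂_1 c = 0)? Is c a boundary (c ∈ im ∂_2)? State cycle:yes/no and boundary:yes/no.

n_0=10 n_1=38 n_2=24  [Q]
∂1: piv[ab,ag,ai,an,aq,au,av,az,be] rk=9  ker:bg,bi,bn,bq,bu,bv,bz,eg,ei,en,eq,ev,ez,gi,gu,gv,gz,in,iq,iu,iv,iz,nq,nz,qv,qz,uv,uz,vz
∂2: piv[abg,abn,agv,agz,aiu,aiz,aqv,avz,beg,bev,bgi,bgv,bgz,biv,biz,bnq,bqz,enz,eqv,guv,inq] rk=21  ker:egv,giz,gvz
∂1c = 0
c vs im∂2: residual ≠ 0 ⇒ not boundary

cycle:yes boundary:no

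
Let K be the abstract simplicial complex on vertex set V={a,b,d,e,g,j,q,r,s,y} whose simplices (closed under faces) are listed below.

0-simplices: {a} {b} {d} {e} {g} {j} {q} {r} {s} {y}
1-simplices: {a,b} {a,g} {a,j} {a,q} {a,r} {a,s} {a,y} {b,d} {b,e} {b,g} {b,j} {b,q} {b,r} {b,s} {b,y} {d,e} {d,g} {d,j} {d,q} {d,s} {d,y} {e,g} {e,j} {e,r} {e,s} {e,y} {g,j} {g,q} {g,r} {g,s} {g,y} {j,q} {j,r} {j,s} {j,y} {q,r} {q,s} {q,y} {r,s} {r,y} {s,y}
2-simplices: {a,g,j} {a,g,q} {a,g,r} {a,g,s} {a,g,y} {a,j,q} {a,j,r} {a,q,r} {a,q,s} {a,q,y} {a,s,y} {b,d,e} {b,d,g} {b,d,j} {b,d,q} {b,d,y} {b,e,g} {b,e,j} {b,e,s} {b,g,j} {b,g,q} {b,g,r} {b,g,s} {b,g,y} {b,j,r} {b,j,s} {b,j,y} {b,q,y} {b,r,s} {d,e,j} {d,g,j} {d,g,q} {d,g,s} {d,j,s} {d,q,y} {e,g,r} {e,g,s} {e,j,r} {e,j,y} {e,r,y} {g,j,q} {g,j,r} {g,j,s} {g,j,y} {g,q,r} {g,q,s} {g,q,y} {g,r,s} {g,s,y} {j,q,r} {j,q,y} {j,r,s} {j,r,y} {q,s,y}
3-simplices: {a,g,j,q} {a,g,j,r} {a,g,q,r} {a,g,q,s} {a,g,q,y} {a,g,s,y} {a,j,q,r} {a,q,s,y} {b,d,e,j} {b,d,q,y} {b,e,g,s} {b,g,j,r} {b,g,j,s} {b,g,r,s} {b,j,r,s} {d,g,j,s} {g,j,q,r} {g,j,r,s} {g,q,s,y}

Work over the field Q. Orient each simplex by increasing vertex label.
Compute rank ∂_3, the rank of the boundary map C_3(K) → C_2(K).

n_0=10 n_1=41 n_2=54 n_3=19  [Q]
∂1: piv[ab,ag,aj,aq,ar,as,ay,bd,be] rk=9  ker:bg,bj,bq,br,bs,by,de,dg,dj,dq,ds,dy,eg,ej,er,es,ey,gj,gq,gr,gs,gy,jq,jr,js,jy,qr,qs,qy,rs,ry,sy
∂2: piv[agj,agq,agr,ags,agy,ajq,ajr,aqr,aqs,aqy,asy,bde,bdg,bdj,bdq,bdy,beg,bej,bes,bgj,bgq,bgr,bgs,bgy,bjs,bjy,brs,dgs,egr,ejy,ery] rk=31  ker:bjr,bqy,dej,dgj,dgq,djs,dqy,egs,ejr,gjq,gjr,gjs,gjy,gqr,gqs,gqy,grs,gsy,jqr,jqy,jrs,jry,qsy
∂3: piv[agjq,agjr,agqr,agqs,agqy,agsy,ajqr,aqsy,bdej,bdqy,begs,bgjr,bgjs,bgrs,bjrs,dgjs] rk=16  ker:gjqr,gjrs,gqsy
rk∂_3=16

rank∂_3=16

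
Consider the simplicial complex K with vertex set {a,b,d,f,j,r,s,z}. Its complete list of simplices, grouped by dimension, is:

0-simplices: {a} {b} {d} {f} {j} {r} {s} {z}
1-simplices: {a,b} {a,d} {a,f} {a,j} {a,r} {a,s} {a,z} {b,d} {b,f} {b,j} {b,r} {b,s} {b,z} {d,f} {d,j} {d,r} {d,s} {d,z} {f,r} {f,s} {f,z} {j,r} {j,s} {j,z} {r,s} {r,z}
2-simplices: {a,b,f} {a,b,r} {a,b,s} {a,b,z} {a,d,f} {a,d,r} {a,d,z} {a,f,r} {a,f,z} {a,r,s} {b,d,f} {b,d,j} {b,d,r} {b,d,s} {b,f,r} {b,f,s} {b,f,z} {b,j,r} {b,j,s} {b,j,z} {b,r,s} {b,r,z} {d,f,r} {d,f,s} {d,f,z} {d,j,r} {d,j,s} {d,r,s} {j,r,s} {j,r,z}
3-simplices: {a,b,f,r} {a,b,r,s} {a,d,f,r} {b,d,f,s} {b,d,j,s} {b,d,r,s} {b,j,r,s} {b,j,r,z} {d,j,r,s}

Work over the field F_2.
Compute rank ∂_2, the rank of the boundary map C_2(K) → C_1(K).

rank∂_2=18

n_0=8 n_1=26 n_2=30 n_3=9  [Z2]
∂1: piv[ab,ad,af,aj,ar,as,az] rk=7  ker:bd,bf,bj,br,bs,bz,df,dj,dr,ds,dz,fr,fs,fz,jr,js,jz,rs,rz
∂2: piv[abf,abr,abs,abz,adf,adr,adz,afr,afz,ars,bdf,bdj,bds,bfs,bjr,bjs,bjz,brz] rk=18  ker:bdr,bfr,bfz,brs,dfr,dfs,dfz,djr,djs,drs,jrs,jrz
∂3: piv[abfr,abrs,adfr,bdfs,bdjs,bdrs,bjrs,bjrz,djrs] rk=9
rk∂_2=18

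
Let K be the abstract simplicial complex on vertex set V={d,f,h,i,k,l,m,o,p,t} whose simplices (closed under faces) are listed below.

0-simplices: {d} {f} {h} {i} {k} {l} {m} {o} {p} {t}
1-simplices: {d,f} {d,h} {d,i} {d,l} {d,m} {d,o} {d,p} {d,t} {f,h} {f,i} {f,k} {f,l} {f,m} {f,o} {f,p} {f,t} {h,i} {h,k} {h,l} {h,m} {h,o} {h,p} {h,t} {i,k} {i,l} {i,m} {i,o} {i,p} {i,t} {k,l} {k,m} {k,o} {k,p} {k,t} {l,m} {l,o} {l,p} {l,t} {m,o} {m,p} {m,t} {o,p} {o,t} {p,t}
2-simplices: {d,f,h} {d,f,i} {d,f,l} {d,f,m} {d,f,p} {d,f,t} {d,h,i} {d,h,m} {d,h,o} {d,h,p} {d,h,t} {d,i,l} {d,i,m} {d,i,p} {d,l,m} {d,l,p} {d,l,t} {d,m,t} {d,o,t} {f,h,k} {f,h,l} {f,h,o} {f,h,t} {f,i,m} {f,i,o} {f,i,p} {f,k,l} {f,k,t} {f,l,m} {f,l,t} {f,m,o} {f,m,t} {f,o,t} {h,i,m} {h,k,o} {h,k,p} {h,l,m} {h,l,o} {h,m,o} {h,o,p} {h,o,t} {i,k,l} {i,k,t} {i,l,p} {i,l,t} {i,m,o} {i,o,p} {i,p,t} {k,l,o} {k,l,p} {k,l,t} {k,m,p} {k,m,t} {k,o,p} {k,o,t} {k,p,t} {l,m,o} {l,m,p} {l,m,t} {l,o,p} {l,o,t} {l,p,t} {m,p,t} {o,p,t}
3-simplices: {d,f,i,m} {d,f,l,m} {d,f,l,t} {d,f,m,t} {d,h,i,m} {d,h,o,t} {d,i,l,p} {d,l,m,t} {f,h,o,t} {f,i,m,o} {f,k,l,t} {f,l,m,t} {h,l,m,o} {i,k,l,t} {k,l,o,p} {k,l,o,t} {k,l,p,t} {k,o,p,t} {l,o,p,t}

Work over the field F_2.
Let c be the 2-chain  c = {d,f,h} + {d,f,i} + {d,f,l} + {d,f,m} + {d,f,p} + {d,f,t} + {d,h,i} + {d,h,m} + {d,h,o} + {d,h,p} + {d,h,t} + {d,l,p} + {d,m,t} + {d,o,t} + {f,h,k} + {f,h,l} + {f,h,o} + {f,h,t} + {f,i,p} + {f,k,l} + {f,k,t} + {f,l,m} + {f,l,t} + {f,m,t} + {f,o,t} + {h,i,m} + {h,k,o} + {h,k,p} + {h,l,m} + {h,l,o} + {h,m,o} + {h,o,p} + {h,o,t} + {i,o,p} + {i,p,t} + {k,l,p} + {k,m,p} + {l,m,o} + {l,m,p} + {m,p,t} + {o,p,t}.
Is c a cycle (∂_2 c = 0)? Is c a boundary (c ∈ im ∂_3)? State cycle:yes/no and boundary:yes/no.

cycle:no boundary:no

n_0=10 n_1=44 n_2=64 n_3=19  [Z2]
∂1: piv[df,dh,di,dl,dm,do,dp,dt,fk] rk=9  ker:fh,fi,fl,fm,fo,fp,ft,hi,hk,hl,hm,ho,hp,ht,ik,il,im,io,ip,it,kl,km,ko,kp,kt,lm,lo,lp,lt,mo,mp,mt,op,ot,pt
∂2: piv[dfh,dfi,dfl,dfm,dfp,dft,dhi,dhm,dho,dhp,dht,dil,dim,dip,dlm,dlp,dlt,dmt,dot,fhk,fhl,fho,fio,fkl,fkt,fmo,hko,hkp,hlo,hop,ikl,ikt,ipt,kmp,kmt] rk=35  ker:fht,fim,fip,flm,flt,fmt,fot,him,hlm,hmo,hot,ilp,ilt,imo,iop,klo,klp,klt,kop,kot,kpt,lmo,lmp,lmt,lop,lot,lpt,mpt,opt
∂3: piv[dfim,dflm,dflt,dfmt,dhim,dhot,dilp,dlmt,fhot,fimo,fklt,hlmo,iklt,klop,klot,klpt,kopt] rk=17  ker:flmt,lopt
∂2c = {d,m} + {d,p} + {f,h} + {f,k} + {f,l} + {f,m} + {h,k} + {h,l} + {h,o} + {h,p} + {h,t} + {i,m} + {i,o} + {i,p} + {i,t} + {k,m} + {k,o} + {k,p} + {k,t} + {l,p} + {l,t} + {m,p} + {m,t} + {o,p} + {p,t}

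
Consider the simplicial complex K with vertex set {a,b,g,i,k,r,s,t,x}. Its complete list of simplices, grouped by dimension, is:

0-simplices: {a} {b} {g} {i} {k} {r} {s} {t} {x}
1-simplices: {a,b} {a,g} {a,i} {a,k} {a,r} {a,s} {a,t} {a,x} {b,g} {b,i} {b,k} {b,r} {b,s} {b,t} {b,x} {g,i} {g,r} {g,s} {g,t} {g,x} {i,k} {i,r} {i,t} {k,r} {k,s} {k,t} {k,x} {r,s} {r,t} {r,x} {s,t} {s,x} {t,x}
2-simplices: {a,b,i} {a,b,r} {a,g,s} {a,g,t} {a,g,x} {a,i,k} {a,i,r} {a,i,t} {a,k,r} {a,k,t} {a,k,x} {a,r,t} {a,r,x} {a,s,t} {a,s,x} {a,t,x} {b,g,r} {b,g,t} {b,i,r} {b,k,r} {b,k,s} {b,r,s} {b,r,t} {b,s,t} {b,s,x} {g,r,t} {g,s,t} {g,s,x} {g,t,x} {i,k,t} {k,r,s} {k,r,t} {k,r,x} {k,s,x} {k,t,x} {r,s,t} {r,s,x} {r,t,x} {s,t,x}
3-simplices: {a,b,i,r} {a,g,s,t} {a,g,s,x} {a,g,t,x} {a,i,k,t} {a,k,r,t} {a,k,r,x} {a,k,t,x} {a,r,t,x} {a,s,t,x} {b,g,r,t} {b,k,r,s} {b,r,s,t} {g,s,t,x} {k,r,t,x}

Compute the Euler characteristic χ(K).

χ(K)=0

n_0=9 n_1=33 n_2=39 n_3=15
χ=+9−33+39−15=0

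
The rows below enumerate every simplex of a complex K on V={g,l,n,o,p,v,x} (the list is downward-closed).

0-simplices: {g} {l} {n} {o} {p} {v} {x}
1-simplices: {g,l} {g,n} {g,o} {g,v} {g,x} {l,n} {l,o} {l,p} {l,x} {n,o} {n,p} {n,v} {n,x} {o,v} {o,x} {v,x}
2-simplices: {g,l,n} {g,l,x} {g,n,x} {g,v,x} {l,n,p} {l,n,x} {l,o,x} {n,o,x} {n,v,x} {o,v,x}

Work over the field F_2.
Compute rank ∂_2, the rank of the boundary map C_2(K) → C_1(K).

n_0=7 n_1=16 n_2=10  [Z2]
∂1: piv[gl,gn,go,gv,gx,lp] rk=6  ker:ln,lo,lx,no,np,nv,nx,ov,ox,vx
∂2: piv[gln,glx,gnx,gvx,lnp,lox,nox,nvx,ovx] rk=9  ker:lnx
rk∂_2=9

rank∂_2=9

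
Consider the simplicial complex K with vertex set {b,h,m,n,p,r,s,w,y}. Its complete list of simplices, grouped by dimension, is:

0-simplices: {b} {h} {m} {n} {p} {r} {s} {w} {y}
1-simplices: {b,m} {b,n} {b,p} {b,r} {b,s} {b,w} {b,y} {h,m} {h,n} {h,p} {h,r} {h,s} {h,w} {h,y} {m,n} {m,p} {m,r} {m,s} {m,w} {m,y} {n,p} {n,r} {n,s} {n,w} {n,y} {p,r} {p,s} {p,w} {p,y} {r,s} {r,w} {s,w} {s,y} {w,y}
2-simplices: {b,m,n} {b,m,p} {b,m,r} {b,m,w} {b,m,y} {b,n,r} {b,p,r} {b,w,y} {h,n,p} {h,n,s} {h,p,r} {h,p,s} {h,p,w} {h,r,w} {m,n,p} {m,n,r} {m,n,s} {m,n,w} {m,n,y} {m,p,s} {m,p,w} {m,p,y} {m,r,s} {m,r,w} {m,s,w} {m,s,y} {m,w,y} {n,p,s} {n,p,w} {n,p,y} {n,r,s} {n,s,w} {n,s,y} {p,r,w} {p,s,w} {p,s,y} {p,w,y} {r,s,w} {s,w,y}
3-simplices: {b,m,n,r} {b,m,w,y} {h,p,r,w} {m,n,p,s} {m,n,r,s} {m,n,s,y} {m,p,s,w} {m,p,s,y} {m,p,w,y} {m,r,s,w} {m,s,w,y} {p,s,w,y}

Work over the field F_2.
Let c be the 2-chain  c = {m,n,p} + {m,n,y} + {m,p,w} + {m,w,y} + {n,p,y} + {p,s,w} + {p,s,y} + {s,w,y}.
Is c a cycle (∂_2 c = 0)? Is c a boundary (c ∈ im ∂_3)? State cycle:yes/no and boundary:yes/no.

cycle:yes boundary:no

n_0=9 n_1=34 n_2=39 n_3=12  [Z2]
∂1: piv[bm,bn,bp,br,bs,bw,by,hm] rk=8  ker:hn,hp,hr,hs,hw,hy,mn,mp,mr,ms,mw,my,np,nr,ns,nw,ny,pr,ps,pw,py,rs,rw,sw,sy,wy
∂2: piv[bmn,bmp,bmr,bmw,bmy,bnr,bpr,bwy,hnp,hns,hpr,hps,hpw,hrw,mnp,mns,mnw,mny,mpw,mpy,mrs,msw,msy] rk=23  ker:mnr,mps,mrw,mwy,nps,npw,npy,nrs,nsw,nsy,prw,psw,psy,pwy,rsw,swy
∂3: piv[bmnr,bmwy,hprw,mnps,mnrs,mnsy,mpsw,mpsy,mpwy,mrsw,mswy] rk=11  ker:pswy
∂2c = 0
c vs im∂3: residual ≠ 0 ⇒ not boundary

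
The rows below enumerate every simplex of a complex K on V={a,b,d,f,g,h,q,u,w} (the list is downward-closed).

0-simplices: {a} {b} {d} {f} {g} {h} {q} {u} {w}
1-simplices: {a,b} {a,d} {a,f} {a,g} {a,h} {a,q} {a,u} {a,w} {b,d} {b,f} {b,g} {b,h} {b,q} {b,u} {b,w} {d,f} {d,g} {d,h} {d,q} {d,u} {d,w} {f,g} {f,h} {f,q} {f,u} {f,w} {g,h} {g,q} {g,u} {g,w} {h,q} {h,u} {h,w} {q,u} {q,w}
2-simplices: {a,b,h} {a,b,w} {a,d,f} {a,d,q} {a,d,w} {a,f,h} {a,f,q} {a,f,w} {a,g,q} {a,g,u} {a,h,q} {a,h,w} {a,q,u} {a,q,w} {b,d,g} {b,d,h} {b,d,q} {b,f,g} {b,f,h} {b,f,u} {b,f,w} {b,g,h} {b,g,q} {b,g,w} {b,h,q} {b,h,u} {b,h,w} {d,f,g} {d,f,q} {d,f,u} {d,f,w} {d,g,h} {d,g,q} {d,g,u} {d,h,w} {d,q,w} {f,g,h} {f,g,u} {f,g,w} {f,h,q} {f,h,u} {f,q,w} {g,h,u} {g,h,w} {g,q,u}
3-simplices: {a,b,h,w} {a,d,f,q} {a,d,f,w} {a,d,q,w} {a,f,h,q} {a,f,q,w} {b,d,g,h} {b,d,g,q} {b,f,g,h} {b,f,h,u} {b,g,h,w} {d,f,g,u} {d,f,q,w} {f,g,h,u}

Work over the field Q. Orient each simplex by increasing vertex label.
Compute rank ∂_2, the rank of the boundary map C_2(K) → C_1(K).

rank∂_2=27

n_0=9 n_1=35 n_2=45 n_3=14  [Q]
∂1: piv[ab,ad,af,ag,ah,aq,au,aw] rk=8  ker:bd,bf,bg,bh,bq,bu,bw,df,dg,dh,dq,du,dw,fg,fh,fq,fu,fw,gh,gq,gu,gw,hq,hu,hw,qu,qw
∂2: piv[abh,abw,adf,adq,adw,afh,afq,afw,agq,agu,ahq,ahw,aqu,aqw,bdg,bdh,bdq,bfg,bfh,bfu,bgh,bgq,bgw,bhq,bhu,dfu,dgu] rk=27  ker:bfw,bhw,dfg,dfq,dfw,dgh,dgq,dhw,dqw,fgh,fgu,fgw,fhq,fhu,fqw,ghu,ghw,gqu
∂3: piv[abhw,adfq,adfw,adqw,afhq,afqw,bdgh,bdgq,bfgh,bfhu,bghw,dfgu,fghu] rk=13  ker:dfqw
rk∂_2=27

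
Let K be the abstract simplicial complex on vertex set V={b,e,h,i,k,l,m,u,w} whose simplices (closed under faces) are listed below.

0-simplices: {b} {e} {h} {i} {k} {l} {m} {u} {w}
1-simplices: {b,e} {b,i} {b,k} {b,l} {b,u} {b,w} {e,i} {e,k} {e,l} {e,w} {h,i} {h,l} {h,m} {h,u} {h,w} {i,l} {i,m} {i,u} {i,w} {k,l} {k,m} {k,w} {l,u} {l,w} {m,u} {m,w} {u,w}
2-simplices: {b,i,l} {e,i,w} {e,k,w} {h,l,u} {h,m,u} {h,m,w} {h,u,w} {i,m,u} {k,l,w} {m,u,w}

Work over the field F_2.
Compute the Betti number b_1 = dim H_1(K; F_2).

n_0=9 n_1=27 n_2=10  [Z2]
∂1: piv[be,bi,bk,bl,bu,bw,hi,hm] rk=8  ker:ei,ek,el,ew,hl,hu,hw,il,im,iu,iw,kl,km,kw,lu,lw,mu,mw,uw
∂2: piv[bil,eiw,ekw,hlu,hmu,hmw,huw,imu,klw] rk=9  ker:muw
b_1=(27−8)−9=10

b_1=10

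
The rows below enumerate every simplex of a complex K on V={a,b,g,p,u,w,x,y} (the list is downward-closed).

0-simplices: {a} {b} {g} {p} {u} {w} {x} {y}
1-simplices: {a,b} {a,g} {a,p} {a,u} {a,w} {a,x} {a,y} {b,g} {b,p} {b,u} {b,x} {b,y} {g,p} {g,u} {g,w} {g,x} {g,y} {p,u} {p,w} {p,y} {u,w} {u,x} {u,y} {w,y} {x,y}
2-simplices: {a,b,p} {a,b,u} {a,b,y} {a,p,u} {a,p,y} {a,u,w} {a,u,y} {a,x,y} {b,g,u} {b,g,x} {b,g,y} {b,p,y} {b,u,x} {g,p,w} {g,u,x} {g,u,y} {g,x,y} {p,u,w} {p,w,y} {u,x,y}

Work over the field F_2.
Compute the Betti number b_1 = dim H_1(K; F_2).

n_0=8 n_1=25 n_2=20  [Z2]
∂1: piv[ab,ag,ap,au,aw,ax,ay] rk=7  ker:bg,bp,bu,bx,by,gp,gu,gw,gx,gy,pu,pw,py,uw,ux,uy,wy,xy
∂2: piv[abp,abu,aby,apu,apy,auw,auy,axy,bgu,bgx,bgy,bux,gpw,gxy,puw,pwy] rk=16  ker:bpy,gux,guy,uxy
b_1=(25−7)−16=2

b_1=2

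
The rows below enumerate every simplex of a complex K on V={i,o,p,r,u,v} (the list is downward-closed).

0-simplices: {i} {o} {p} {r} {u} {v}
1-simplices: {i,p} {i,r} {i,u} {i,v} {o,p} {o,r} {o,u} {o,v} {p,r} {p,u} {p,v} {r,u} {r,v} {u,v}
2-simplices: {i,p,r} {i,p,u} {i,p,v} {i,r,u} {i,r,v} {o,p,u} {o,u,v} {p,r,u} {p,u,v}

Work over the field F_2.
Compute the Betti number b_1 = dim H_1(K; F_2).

b_1=1

n_0=6 n_1=14 n_2=9  [Z2]
∂1: piv[ip,ir,iu,iv,op] rk=5  ker:or,ou,ov,pr,pu,pv,ru,rv,uv
∂2: piv[ipr,ipu,ipv,iru,irv,opu,ouv,puv] rk=8  ker:pru
b_1=(14−5)−8=1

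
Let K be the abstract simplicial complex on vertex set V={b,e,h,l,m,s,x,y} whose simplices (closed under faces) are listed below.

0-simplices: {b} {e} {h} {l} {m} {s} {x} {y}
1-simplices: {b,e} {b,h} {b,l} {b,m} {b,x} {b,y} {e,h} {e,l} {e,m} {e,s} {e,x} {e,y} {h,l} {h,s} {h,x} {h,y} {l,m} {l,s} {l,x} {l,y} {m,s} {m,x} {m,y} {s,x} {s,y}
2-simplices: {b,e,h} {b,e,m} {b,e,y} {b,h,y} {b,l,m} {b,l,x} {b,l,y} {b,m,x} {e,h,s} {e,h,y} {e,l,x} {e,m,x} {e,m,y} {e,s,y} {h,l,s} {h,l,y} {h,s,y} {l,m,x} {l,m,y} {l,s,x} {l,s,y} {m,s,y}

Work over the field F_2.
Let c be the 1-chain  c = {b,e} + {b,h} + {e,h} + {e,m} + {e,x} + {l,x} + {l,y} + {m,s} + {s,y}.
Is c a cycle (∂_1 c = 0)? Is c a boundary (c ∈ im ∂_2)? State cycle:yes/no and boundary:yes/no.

n_0=8 n_1=25 n_2=22  [Z2]
∂1: piv[be,bh,bl,bm,bx,by,es] rk=7  ker:eh,el,em,ex,ey,hl,hs,hx,hy,lm,ls,lx,ly,ms,mx,my,sx,sy
∂2: piv[beh,bem,bey,bhy,blm,blx,bly,bmx,ehs,elx,emx,emy,esy,hls,hly,lsx,msy] rk=17  ker:ehy,hsy,lmx,lmy,lsy
∂1c = 0
c vs im∂2: reduces to 0 ⇒ boundary

cycle:yes boundary:yes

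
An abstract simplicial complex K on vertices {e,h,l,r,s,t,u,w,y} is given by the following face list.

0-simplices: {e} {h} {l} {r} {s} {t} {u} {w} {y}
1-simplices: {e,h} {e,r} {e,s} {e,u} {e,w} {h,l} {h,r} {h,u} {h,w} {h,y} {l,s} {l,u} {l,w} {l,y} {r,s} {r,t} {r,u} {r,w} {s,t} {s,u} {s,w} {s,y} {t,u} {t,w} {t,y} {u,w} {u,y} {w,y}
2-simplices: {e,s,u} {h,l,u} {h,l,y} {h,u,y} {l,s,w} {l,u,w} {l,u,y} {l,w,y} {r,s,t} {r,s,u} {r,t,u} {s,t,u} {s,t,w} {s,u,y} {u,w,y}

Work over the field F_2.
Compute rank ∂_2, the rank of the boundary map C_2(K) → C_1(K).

n_0=9 n_1=28 n_2=15  [Z2]
∂1: piv[eh,er,es,eu,ew,hl,hy,rt] rk=8  ker:hr,hu,hw,ls,lu,lw,ly,rs,ru,rw,st,su,sw,sy,tu,tw,ty,uw,uy,wy
∂2: piv[esu,hlu,hly,huy,lsw,luw,lwy,rst,rsu,rtu,stw,suy] rk=12  ker:luy,stu,uwy
rk∂_2=12

rank∂_2=12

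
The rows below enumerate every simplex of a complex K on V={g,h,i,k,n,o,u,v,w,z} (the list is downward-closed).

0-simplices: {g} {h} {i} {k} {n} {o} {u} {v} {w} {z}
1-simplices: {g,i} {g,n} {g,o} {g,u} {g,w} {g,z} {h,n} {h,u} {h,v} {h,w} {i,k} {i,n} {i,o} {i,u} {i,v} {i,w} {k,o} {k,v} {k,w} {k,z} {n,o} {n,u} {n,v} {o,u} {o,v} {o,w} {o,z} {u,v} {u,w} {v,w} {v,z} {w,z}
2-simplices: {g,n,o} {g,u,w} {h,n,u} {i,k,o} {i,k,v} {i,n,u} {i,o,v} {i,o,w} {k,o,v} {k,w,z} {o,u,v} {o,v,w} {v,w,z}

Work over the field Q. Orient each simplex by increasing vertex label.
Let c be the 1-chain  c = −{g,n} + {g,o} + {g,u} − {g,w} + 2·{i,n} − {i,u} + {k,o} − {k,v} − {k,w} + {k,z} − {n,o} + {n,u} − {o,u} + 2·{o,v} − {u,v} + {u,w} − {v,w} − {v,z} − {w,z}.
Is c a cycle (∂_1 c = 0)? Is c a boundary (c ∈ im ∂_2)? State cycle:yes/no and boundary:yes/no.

cycle:no boundary:no

n_0=10 n_1=32 n_2=13  [Q]
∂1: piv[gi,gn,go,gu,gw,gz,hn,hv,ik] rk=9  ker:hu,hw,in,io,iu,iv,iw,ko,kv,kw,kz,no,nu,nv,ou,ov,ow,oz,uv,uw,vw,vz,wz
∂2: piv[gno,guw,hnu,iko,ikv,inu,iov,iow,kwz,ouv,ovw,vwz] rk=12  ker:kov
∂1c = −{i} + {n} + 2·{v} − {w} − {z}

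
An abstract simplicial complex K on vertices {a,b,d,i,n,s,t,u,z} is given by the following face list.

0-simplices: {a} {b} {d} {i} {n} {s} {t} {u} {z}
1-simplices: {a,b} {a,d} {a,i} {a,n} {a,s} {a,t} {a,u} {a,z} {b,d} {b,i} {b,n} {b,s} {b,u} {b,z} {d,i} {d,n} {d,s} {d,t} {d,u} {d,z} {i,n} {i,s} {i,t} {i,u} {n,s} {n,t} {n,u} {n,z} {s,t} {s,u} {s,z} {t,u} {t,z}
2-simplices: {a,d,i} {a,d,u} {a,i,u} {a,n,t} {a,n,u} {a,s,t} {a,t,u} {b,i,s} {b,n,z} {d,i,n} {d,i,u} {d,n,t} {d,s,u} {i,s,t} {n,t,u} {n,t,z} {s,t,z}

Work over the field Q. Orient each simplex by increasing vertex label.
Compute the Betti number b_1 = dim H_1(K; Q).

b_1=10

n_0=9 n_1=33 n_2=17  [Q]
∂1: piv[ab,ad,ai,an,as,at,au,az] rk=8  ker:bd,bi,bn,bs,bu,bz,di,dn,ds,dt,du,dz,in,is,it,iu,ns,nt,nu,nz,st,su,sz,tu,tz
∂2: piv[adi,adu,aiu,ant,anu,ast,atu,bis,bnz,din,dnt,dsu,ist,ntz,stz] rk=15  ker:diu,ntu
b_1=(33−8)−15=10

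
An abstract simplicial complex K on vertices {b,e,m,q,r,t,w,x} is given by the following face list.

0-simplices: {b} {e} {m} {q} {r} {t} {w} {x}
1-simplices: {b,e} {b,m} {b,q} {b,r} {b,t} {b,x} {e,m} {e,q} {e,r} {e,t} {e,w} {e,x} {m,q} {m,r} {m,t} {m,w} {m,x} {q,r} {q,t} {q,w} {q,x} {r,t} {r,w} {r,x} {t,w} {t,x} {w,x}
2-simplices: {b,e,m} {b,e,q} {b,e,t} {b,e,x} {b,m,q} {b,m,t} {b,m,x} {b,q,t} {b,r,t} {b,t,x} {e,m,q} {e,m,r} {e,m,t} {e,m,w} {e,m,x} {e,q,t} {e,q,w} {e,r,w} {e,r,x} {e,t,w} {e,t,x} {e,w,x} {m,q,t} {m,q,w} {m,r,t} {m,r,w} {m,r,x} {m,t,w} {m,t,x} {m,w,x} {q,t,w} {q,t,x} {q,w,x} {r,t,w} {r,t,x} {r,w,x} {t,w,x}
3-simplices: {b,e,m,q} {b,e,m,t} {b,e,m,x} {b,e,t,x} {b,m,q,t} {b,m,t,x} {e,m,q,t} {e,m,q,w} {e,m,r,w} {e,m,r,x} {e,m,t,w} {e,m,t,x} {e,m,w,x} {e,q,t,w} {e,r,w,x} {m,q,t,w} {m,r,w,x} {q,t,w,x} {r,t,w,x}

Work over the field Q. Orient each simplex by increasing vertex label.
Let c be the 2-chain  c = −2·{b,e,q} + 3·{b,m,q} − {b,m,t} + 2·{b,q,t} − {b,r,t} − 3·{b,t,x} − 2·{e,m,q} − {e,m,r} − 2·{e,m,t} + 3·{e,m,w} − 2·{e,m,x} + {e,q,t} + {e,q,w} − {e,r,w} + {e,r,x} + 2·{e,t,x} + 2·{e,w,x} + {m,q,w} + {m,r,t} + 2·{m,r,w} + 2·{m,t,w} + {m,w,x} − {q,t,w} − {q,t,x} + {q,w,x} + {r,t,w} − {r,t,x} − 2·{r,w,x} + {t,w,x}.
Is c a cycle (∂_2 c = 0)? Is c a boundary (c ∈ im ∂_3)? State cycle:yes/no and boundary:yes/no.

n_0=8 n_1=27 n_2=37 n_3=19  [Q]
∂1: piv[be,bm,bq,br,bt,bx,ew] rk=7  ker:em,eq,er,et,ex,mq,mr,mt,mw,mx,qr,qt,qw,qx,rt,rw,rx,tw,tx,wx
∂2: piv[bem,beq,bet,bex,bmq,bmt,bmx,bqt,brt,btx,emr,emw,eqw,erw,erx,etw,ewx,mrt,qtx] rk=19  ker:emq,emt,emx,eqt,etx,mqt,mqw,mrw,mrx,mtw,mtx,mwx,qtw,qwx,rtw,rtx,rwx,twx
∂3: piv[bemq,bemt,bemx,betx,bmqt,bmtx,emqt,emqw,emrw,emrx,emtw,emwx,eqtw,erwx,qtwx,rtwx] rk=16  ker:emtx,mqtw,mrwx
∂2c = −2·{b,e} + 2·{b,m} + {b,q} − {b,r} − 3·{b,t} + 3·{b,x} − 4·{e,m} + 2·{e,q} + {e,r} + 3·{e,t} − {e,w} − 3·{e,x} + 2·{m,q} + 2·{m,r} − 2·{m,t} − {m,w} − 3·{m,x} + {q,t} + 4·{q,w} − 2·{r,w} + 4·{r,x} + 3·{t,w} − 4·{t,x} + 3·{w,x}

cycle:no boundary:no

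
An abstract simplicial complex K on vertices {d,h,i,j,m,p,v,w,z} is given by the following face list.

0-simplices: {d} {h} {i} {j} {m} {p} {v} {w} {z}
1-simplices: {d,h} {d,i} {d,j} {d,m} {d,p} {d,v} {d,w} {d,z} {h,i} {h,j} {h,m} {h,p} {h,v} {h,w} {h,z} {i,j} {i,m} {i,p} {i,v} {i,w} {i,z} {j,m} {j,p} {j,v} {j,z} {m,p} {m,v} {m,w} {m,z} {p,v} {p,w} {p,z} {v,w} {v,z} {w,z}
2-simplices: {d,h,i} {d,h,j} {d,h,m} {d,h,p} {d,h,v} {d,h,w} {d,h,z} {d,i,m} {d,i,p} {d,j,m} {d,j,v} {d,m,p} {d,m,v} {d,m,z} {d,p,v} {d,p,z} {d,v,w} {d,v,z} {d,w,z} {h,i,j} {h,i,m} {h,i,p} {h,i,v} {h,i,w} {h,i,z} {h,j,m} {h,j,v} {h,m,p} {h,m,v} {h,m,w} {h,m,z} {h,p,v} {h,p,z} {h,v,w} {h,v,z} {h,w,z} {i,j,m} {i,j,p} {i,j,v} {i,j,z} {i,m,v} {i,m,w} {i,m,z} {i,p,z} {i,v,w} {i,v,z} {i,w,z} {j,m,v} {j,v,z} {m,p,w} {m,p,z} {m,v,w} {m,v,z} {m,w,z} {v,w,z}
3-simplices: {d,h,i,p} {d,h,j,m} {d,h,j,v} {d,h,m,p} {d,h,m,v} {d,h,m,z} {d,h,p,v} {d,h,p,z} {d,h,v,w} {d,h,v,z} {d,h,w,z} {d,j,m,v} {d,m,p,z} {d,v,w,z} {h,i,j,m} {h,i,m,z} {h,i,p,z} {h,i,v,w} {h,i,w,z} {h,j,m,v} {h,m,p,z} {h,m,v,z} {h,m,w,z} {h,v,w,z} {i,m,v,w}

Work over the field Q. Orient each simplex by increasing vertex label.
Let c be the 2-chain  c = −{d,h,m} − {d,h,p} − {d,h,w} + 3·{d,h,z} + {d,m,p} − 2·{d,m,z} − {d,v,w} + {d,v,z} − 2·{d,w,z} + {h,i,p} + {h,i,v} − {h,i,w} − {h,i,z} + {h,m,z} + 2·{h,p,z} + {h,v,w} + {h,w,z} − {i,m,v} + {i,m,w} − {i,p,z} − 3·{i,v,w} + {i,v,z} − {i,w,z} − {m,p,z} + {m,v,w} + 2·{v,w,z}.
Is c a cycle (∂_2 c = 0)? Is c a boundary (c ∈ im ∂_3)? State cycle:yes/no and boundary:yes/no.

n_0=9 n_1=35 n_2=55 n_3=25  [Q]
∂1: piv[dh,di,dj,dm,dp,dv,dw,dz] rk=8  ker:hi,hj,hm,hp,hv,hw,hz,ij,im,ip,iv,iw,iz,jm,jp,jv,jz,mp,mv,mw,mz,pv,pw,pz,vw,vz,wz
∂2: piv[dhi,dhj,dhm,dhp,dhv,dhw,dhz,dim,dip,djm,djv,dmp,dmv,dmz,dpv,dpz,dvw,dvz,dwz,hij,hiv,hiw,hiz,hmw,ijp,ijz,mpw] rk=27  ker:him,hip,hjm,hjv,hmp,hmv,hmz,hpv,hpz,hvw,hvz,hwz,ijm,ijv,imv,imw,imz,ipz,ivw,ivz,iwz,jmv,jvz,mpz,mvw,mvz,mwz,vwz
∂3: piv[dhip,dhjm,dhjv,dhmp,dhmv,dhmz,dhpv,dhpz,dhvw,dhvz,dhwz,djmv,dmpz,dvwz,hijm,himz,hipz,hivw,hiwz,hmvz,hmwz,imvw] rk=22  ker:hjmv,hmpz,hvwz
∂2c = 0
c vs im∂3: residual ≠ 0 ⇒ not boundary

cycle:yes boundary:no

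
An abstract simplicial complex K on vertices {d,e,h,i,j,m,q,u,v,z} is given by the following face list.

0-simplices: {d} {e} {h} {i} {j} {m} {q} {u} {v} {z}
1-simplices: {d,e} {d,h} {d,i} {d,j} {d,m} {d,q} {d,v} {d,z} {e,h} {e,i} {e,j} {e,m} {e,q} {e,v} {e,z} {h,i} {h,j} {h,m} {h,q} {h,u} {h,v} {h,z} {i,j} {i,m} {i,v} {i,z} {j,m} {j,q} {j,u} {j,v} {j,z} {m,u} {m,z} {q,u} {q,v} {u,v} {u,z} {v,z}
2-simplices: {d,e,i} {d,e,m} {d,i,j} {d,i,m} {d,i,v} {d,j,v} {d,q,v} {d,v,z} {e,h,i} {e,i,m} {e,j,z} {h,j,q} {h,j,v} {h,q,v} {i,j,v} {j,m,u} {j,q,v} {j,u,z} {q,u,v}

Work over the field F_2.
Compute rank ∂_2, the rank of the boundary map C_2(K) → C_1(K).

n_0=10 n_1=38 n_2=19  [Z2]
∂1: piv[de,dh,di,dj,dm,dq,dv,dz,hu] rk=9  ker:eh,ei,ej,em,eq,ev,ez,hi,hj,hm,hq,hv,hz,ij,im,iv,iz,jm,jq,ju,jv,jz,mu,mz,qu,qv,uv,uz,vz
∂2: piv[dei,dem,dij,dim,div,djv,dqv,dvz,ehi,ejz,hjq,hjv,hqv,jmu,juz,quv] rk=16  ker:eim,ijv,jqv
rk∂_2=16

rank∂_2=16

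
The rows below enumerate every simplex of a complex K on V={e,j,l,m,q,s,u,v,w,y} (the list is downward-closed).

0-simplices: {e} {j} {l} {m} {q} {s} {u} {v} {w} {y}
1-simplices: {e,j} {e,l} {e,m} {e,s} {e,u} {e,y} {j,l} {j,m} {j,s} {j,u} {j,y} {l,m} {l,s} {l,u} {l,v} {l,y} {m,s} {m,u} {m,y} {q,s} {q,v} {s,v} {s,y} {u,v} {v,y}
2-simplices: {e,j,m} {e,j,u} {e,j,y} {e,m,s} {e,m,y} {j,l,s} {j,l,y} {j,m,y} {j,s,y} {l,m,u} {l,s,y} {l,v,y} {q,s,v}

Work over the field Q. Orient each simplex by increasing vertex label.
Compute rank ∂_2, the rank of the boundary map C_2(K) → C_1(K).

rank∂_2=11

n_0=10 n_1=25 n_2=13  [Q]
∂1: piv[ej,el,em,es,eu,ey,lv,qs] rk=8  ker:jl,jm,js,ju,jy,lm,ls,lu,ly,ms,mu,my,qv,sv,sy,uv,vy
∂2: piv[ejm,eju,ejy,ems,emy,jls,jly,jsy,lmu,lvy,qsv] rk=11  ker:jmy,lsy
rk∂_2=11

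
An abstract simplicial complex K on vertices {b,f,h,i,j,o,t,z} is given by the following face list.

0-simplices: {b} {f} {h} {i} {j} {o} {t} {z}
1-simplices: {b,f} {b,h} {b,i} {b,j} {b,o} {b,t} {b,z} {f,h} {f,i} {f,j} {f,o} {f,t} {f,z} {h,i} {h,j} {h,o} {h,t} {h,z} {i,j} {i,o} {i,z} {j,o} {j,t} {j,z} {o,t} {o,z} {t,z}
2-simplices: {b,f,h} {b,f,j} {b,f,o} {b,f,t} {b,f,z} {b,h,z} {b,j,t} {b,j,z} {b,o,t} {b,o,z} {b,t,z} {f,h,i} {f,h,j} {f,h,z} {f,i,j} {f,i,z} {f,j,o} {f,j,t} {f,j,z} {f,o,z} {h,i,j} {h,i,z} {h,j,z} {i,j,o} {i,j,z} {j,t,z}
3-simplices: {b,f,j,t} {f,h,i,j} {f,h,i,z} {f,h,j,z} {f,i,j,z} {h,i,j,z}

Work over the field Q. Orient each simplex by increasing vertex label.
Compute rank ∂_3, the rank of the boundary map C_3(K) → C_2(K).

n_0=8 n_1=27 n_2=26 n_3=6  [Q]
∂1: piv[bf,bh,bi,bj,bo,bt,bz] rk=7  ker:fh,fi,fj,fo,ft,fz,hi,hj,ho,ht,hz,ij,io,iz,jo,jt,jz,ot,oz,tz
∂2: piv[bfh,bfj,bfo,bft,bfz,bhz,bjt,bjz,bot,boz,btz,fhi,fhj,fij,fiz,fjo,ijo] rk=17  ker:fhz,fjt,fjz,foz,hij,hiz,hjz,ijz,jtz
∂3: piv[bfjt,fhij,fhiz,fhjz,fijz] rk=5  ker:hijz
rk∂_3=5

rank∂_3=5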